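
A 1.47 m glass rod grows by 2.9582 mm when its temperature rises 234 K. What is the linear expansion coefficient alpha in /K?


Rearrange dL = alpha * L0 * dT for alpha:
  alpha = dL / (L0 * dT)
  alpha = (2.9582 / 1000) / (1.47 * 234) = 0.0000086 /K = 8.6 x 10^-6 /K

8.6 x 10^-6 /K


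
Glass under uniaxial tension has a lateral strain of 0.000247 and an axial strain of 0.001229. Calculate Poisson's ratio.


Poisson's ratio: nu = lateral strain / axial strain
  nu = 0.000247 / 0.001229 = 0.201

0.201


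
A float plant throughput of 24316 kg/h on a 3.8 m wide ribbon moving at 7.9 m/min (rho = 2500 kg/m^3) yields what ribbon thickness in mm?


Ribbon cross-section from mass balance:
  Volume rate = throughput / density = 24316 / 2500 = 9.7264 m^3/h
  thickness = volume rate / (speed * 60 * width), i.e.
  thickness = throughput / (60 * speed * width * density) * 1000
  thickness = 24316 / (60 * 7.9 * 3.8 * 2500) * 1000 = 5.4 mm

5.4 mm


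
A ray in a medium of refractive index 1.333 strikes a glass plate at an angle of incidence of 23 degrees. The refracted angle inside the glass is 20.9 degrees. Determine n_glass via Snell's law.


Apply Snell's law: n1 * sin(theta1) = n2 * sin(theta2)
  n2 = n1 * sin(theta1) / sin(theta2)
  sin(23) = 0.390731
  sin(20.9) = 0.356738
  n2 = 1.333 * 0.390731 / 0.356738 = 1.46

1.46


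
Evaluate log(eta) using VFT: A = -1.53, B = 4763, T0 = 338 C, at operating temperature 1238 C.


VFT equation: log(eta) = A + B / (T - T0)
  T - T0 = 1238 - 338 = 900
  B / (T - T0) = 4763 / 900 = 5.292
  log(eta) = -1.53 + 5.292 = 3.762

3.762


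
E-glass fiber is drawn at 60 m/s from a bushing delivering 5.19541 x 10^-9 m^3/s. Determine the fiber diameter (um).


Cross-sectional area from continuity:
  A = Q / v = 5.19541 x 10^-9 / 60 = 8.659017 x 10^-11 m^2
Diameter from circular cross-section:
  d = sqrt(4A / pi) * 10^6 (m -> um)
  d = sqrt(4 * 8.659017 x 10^-11 / pi) * 10^6 = 10.5 um

10.5 um


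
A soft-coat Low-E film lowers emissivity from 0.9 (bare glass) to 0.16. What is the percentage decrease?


Percentage reduction = (1 - coated/uncoated) * 100
  Ratio = 0.16 / 0.9 = 0.1778
  Reduction = (1 - 0.1778) * 100 = 82.2%

82.2%


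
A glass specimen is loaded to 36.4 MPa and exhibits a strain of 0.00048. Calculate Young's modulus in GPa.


Young's modulus: E = stress / strain
  E = 36.4 MPa / 0.00048 = 75833.33 MPa
Convert to GPa: 75833.33 / 1000 = 75.83 GPa

75.83 GPa


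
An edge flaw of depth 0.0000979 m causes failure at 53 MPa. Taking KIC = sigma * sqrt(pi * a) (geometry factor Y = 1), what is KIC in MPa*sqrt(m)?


Fracture toughness: KIC = sigma * sqrt(pi * a)
  pi * a = pi * 0.0000979 = 0.000307562
  sqrt(pi * a) = 0.017537
  KIC = 53 * 0.017537 = 0.929 MPa*sqrt(m)

0.929 MPa*sqrt(m)


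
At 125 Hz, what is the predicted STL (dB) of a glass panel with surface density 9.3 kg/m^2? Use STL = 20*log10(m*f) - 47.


Mass law: STL = 20 * log10(m * f) - 47
  m * f = 9.3 * 125 = 1162.5
  log10(1162.5) = 3.06539
  STL = 20 * 3.06539 - 47 = 61.3078 - 47 = 14.3 dB

14.3 dB


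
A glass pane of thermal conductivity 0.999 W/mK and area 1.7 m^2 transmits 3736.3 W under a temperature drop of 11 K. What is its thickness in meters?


Fourier's law: t = k * A * dT / Q
  t = 0.999 * 1.7 * 11 / 3736.3
  t = 18.6813 / 3736.3 = 0.005 m

0.005 m


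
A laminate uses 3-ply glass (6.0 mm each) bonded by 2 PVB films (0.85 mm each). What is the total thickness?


Total thickness = glass contribution + PVB contribution
  Glass: 3 * 6.0 = 18.0 mm
  PVB: 2 * 0.85 = 1.7 mm
  Total = 18.0 + 1.7 = 19.7 mm

19.7 mm


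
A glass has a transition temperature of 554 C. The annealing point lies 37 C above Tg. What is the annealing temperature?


The annealing temperature is Tg plus the offset:
  T_anneal = 554 + 37 = 591 C

591 C


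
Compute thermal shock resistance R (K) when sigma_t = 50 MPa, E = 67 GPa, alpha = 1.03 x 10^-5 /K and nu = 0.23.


Thermal shock resistance: R = sigma * (1 - nu) / (E * alpha)
  Numerator = 50 * (1 - 0.23) = 38.5
  Denominator = 67 * 1000 * (1.03 x 10^-5) = 0.6901
  R = 38.5 / 0.6901 = 55.8 K

55.8 K


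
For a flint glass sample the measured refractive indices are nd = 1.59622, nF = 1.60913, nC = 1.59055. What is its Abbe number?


Abbe number formula: Vd = (nd - 1) / (nF - nC)
  nd - 1 = 1.59622 - 1 = 0.59622
  nF - nC = 1.60913 - 1.59055 = 0.01858
  Vd = 0.59622 / 0.01858 = 32.09

32.09


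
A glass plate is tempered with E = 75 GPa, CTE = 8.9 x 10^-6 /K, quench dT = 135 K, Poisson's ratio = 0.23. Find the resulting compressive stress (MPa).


Tempering stress: sigma = E * alpha * dT / (1 - nu)
  E (MPa) = 75 * 1000 = 75000
  Numerator = 75000 * (8.9 x 10^-6) * 135 = 90.1125
  Denominator = 1 - 0.23 = 0.77
  sigma = 90.1125 / 0.77 = 117.0 MPa

117.0 MPa


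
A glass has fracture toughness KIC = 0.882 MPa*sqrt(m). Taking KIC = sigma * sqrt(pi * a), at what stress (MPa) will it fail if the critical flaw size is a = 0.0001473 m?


Rearrange KIC = sigma * sqrt(pi * a):
  sigma = KIC / sqrt(pi * a)
  sqrt(pi * 0.0001473) = 0.021512
  sigma = 0.882 / 0.021512 = 41.0 MPa

41.0 MPa


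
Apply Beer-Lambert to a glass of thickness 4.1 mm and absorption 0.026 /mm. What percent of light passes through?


Beer-Lambert law: T = exp(-alpha * thickness)
  exponent = -0.026 * 4.1 = -0.1066
  T = exp(-0.1066) = 0.8989
  Percentage = 0.8989 * 100 = 89.89%

89.89%


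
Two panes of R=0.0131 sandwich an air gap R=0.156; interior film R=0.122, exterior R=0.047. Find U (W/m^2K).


Total thermal resistance (series):
  R_total = R_in + R_glass + R_air + R_glass + R_out
  R_total = 0.122 + 0.0131 + 0.156 + 0.0131 + 0.047 = 0.3512 m^2K/W
U-value = 1 / R_total = 1 / 0.3512 = 2.847 W/m^2K

2.847 W/m^2K


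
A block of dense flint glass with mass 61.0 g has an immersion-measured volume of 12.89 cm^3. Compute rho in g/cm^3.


Use the definition of density:
  rho = mass / volume
  rho = 61.0 / 12.89 = 4.732 g/cm^3

4.732 g/cm^3


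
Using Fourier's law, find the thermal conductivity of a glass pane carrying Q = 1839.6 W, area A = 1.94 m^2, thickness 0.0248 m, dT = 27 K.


Fourier's law rearranged: k = Q * t / (A * dT)
  Numerator = 1839.6 * 0.0248 = 45.62208
  Denominator = 1.94 * 27 = 52.38
  k = 45.62208 / 52.38 = 0.871 W/mK

0.871 W/mK


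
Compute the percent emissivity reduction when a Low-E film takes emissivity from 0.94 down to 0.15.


Percentage reduction = (1 - coated/uncoated) * 100
  Ratio = 0.15 / 0.94 = 0.1596
  Reduction = (1 - 0.1596) * 100 = 84.0%

84.0%


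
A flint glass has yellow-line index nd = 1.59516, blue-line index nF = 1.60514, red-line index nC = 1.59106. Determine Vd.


Abbe number formula: Vd = (nd - 1) / (nF - nC)
  nd - 1 = 1.59516 - 1 = 0.59516
  nF - nC = 1.60514 - 1.59106 = 0.01408
  Vd = 0.59516 / 0.01408 = 42.27

42.27


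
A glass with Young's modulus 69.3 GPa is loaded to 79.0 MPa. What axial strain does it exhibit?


Rearrange E = sigma / epsilon:
  epsilon = sigma / E
  E (MPa) = 69.3 * 1000 = 69300
  epsilon = 79.0 / 69300 = 0.00114

0.00114


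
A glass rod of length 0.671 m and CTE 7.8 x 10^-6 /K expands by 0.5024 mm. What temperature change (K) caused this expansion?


Rearrange dL = alpha * L0 * dT for dT:
  dT = dL / (alpha * L0)
  dL (m) = 0.5024 / 1000 = 0.0005024
  dT = 0.0005024 / ((7.8 x 10^-6) * 0.671) = 96.0 K

96.0 K


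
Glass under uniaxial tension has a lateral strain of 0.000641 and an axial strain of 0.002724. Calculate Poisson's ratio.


Poisson's ratio: nu = lateral strain / axial strain
  nu = 0.000641 / 0.002724 = 0.2353

0.2353


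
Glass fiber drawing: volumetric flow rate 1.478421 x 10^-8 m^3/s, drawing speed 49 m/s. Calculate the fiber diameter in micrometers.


Cross-sectional area from continuity:
  A = Q / v = 1.478421 x 10^-8 / 49 = 3.017186 x 10^-10 m^2
Diameter from circular cross-section:
  d = sqrt(4A / pi) * 10^6 (m -> um)
  d = sqrt(4 * 3.017186 x 10^-10 / pi) * 10^6 = 19.6 um

19.6 um


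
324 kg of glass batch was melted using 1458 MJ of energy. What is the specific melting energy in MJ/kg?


Rearrange E = m * s for s:
  s = E / m
  s = 1458 / 324 = 4.5 MJ/kg

4.5 MJ/kg


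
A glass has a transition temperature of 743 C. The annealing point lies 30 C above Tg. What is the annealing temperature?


The annealing temperature is Tg plus the offset:
  T_anneal = 743 + 30 = 773 C

773 C


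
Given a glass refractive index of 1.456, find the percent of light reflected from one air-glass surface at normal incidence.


Fresnel reflectance at normal incidence:
  R = ((n - 1)/(n + 1))^2
  (n - 1)/(n + 1) = (1.456 - 1)/(1.456 + 1) = 0.185668
  R = 0.185668^2 = 0.0344726
  R(%) = 0.0344726 * 100 = 3.447%

3.447%


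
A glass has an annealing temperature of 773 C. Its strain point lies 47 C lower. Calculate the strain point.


Strain point = annealing point - difference:
  T_strain = 773 - 47 = 726 C

726 C


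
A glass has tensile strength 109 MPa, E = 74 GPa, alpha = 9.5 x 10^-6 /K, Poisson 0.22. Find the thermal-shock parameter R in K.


Thermal shock resistance: R = sigma * (1 - nu) / (E * alpha)
  Numerator = 109 * (1 - 0.22) = 85.02
  Denominator = 74 * 1000 * (9.5 x 10^-6) = 0.703
  R = 85.02 / 0.703 = 120.9 K

120.9 K


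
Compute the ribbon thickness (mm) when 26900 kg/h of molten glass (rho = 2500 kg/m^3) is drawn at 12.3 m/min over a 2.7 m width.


Ribbon cross-section from mass balance:
  Volume rate = throughput / density = 26900 / 2500 = 10.76 m^3/h
  thickness = volume rate / (speed * 60 * width), i.e.
  thickness = throughput / (60 * speed * width * density) * 1000
  thickness = 26900 / (60 * 12.3 * 2.7 * 2500) * 1000 = 5.4 mm

5.4 mm


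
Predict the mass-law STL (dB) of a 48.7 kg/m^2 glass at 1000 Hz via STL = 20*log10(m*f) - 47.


Mass law: STL = 20 * log10(m * f) - 47
  m * f = 48.7 * 1000 = 48700
  log10(48700) = 4.68753
  STL = 20 * 4.68753 - 47 = 93.7506 - 47 = 46.8 dB

46.8 dB


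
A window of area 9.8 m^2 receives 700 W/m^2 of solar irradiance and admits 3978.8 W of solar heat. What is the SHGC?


Rearrange Q = Area * SHGC * Irradiance:
  SHGC = Q / (Area * Irradiance)
  SHGC = 3978.8 / (9.8 * 700) = 0.58

0.58


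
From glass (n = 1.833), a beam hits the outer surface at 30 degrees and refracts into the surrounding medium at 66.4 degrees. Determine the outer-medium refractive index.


Apply Snell's law: n1 * sin(theta1) = n2 * sin(theta2)
  n2 = n1 * sin(theta1) / sin(theta2)
  sin(30) = 0.5
  sin(66.4) = 0.916363
  n2 = 1.833 * 0.5 / 0.916363 = 1.0001

1.0001


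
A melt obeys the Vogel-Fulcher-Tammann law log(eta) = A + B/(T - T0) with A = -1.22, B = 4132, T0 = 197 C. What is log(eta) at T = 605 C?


VFT equation: log(eta) = A + B / (T - T0)
  T - T0 = 605 - 197 = 408
  B / (T - T0) = 4132 / 408 = 10.127
  log(eta) = -1.22 + 10.127 = 8.907

8.907


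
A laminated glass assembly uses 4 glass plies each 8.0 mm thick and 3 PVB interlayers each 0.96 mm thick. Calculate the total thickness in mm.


Total thickness = glass contribution + PVB contribution
  Glass: 4 * 8.0 = 32.0 mm
  PVB: 3 * 0.96 = 2.88 mm
  Total = 32.0 + 2.88 = 34.88 mm

34.88 mm


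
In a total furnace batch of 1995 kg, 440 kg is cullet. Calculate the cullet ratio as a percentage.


Cullet ratio = (cullet mass / total batch mass) * 100
  Ratio = 440 / 1995 * 100 = 22.06%

22.06%


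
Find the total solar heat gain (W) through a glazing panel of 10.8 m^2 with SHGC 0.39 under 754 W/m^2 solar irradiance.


Solar heat gain: Q = Area * SHGC * Irradiance
  Q = 10.8 * 0.39 * 754 = 3175.8 W

3175.8 W


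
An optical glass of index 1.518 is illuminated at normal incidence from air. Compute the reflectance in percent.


Fresnel reflectance at normal incidence:
  R = ((n - 1)/(n + 1))^2
  (n - 1)/(n + 1) = (1.518 - 1)/(1.518 + 1) = 0.205719
  R = 0.205719^2 = 0.0423203
  R(%) = 0.0423203 * 100 = 4.232%

4.232%


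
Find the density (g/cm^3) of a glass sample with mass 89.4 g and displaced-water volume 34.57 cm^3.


Use the definition of density:
  rho = mass / volume
  rho = 89.4 / 34.57 = 2.586 g/cm^3

2.586 g/cm^3


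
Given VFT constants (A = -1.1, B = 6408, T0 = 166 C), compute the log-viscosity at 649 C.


VFT equation: log(eta) = A + B / (T - T0)
  T - T0 = 649 - 166 = 483
  B / (T - T0) = 6408 / 483 = 13.267
  log(eta) = -1.1 + 13.267 = 12.167

12.167


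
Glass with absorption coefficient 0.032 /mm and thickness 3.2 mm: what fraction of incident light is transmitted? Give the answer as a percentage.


Beer-Lambert law: T = exp(-alpha * thickness)
  exponent = -0.032 * 3.2 = -0.1024
  T = exp(-0.1024) = 0.9027
  Percentage = 0.9027 * 100 = 90.27%

90.27%


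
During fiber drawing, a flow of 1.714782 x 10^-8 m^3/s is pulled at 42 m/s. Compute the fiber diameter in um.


Cross-sectional area from continuity:
  A = Q / v = 1.714782 x 10^-8 / 42 = 4.082814 x 10^-10 m^2
Diameter from circular cross-section:
  d = sqrt(4A / pi) * 10^6 (m -> um)
  d = sqrt(4 * 4.082814 x 10^-10 / pi) * 10^6 = 22.8 um

22.8 um


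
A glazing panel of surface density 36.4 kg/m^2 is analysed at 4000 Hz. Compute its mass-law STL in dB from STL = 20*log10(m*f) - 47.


Mass law: STL = 20 * log10(m * f) - 47
  m * f = 36.4 * 4000 = 145600
  log10(145600) = 5.16316
  STL = 20 * 5.16316 - 47 = 103.2632 - 47 = 56.3 dB

56.3 dB


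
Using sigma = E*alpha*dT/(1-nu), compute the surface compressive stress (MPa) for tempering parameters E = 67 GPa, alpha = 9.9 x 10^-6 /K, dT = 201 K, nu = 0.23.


Tempering stress: sigma = E * alpha * dT / (1 - nu)
  E (MPa) = 67 * 1000 = 67000
  Numerator = 67000 * (9.9 x 10^-6) * 201 = 133.3233
  Denominator = 1 - 0.23 = 0.77
  sigma = 133.3233 / 0.77 = 173.1 MPa

173.1 MPa


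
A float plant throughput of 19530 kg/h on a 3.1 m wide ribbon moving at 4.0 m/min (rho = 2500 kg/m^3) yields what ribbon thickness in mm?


Ribbon cross-section from mass balance:
  Volume rate = throughput / density = 19530 / 2500 = 7.812 m^3/h
  thickness = volume rate / (speed * 60 * width), i.e.
  thickness = throughput / (60 * speed * width * density) * 1000
  thickness = 19530 / (60 * 4.0 * 3.1 * 2500) * 1000 = 10.5 mm

10.5 mm


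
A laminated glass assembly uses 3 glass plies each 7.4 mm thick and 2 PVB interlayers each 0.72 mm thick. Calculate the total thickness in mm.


Total thickness = glass contribution + PVB contribution
  Glass: 3 * 7.4 = 22.2 mm
  PVB: 2 * 0.72 = 1.44 mm
  Total = 22.2 + 1.44 = 23.64 mm

23.64 mm


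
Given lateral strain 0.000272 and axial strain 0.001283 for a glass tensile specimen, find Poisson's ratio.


Poisson's ratio: nu = lateral strain / axial strain
  nu = 0.000272 / 0.001283 = 0.212

0.212


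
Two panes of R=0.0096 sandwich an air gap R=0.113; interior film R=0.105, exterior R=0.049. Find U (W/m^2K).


Total thermal resistance (series):
  R_total = R_in + R_glass + R_air + R_glass + R_out
  R_total = 0.105 + 0.0096 + 0.113 + 0.0096 + 0.049 = 0.2862 m^2K/W
U-value = 1 / R_total = 1 / 0.2862 = 3.494 W/m^2K

3.494 W/m^2K


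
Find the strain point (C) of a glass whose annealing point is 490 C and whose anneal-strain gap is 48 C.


Strain point = annealing point - difference:
  T_strain = 490 - 48 = 442 C

442 C


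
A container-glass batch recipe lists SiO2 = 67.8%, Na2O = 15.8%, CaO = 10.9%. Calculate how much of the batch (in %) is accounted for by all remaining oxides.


Sum the three major oxides:
  SiO2 + Na2O + CaO = 67.8 + 15.8 + 10.9 = 94.5%
Subtract from 100%:
  Others = 100 - 94.5 = 5.5%

5.5%


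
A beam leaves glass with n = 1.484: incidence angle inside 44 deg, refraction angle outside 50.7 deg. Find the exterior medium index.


Apply Snell's law: n1 * sin(theta1) = n2 * sin(theta2)
  n2 = n1 * sin(theta1) / sin(theta2)
  sin(44) = 0.694658
  sin(50.7) = 0.77384
  n2 = 1.484 * 0.694658 / 0.77384 = 1.3322

1.3322


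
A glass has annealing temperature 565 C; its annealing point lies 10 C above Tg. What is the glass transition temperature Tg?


Rearrange T_anneal = Tg + offset for Tg:
  Tg = T_anneal - offset = 565 - 10 = 555 C

555 C


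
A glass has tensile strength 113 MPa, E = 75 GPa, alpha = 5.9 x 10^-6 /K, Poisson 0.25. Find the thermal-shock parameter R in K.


Thermal shock resistance: R = sigma * (1 - nu) / (E * alpha)
  Numerator = 113 * (1 - 0.25) = 84.75
  Denominator = 75 * 1000 * (5.9 x 10^-6) = 0.4425
  R = 84.75 / 0.4425 = 191.5 K

191.5 K


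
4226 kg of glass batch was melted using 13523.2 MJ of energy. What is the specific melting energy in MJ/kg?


Rearrange E = m * s for s:
  s = E / m
  s = 13523.2 / 4226 = 3.2 MJ/kg

3.2 MJ/kg


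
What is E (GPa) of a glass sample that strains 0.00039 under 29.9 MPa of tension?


Young's modulus: E = stress / strain
  E = 29.9 MPa / 0.00039 = 76666.67 MPa
Convert to GPa: 76666.67 / 1000 = 76.67 GPa

76.67 GPa


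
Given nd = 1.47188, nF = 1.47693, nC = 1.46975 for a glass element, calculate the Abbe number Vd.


Abbe number formula: Vd = (nd - 1) / (nF - nC)
  nd - 1 = 1.47188 - 1 = 0.47188
  nF - nC = 1.47693 - 1.46975 = 0.00718
  Vd = 0.47188 / 0.00718 = 65.72

65.72


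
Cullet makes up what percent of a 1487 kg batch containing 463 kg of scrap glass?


Cullet ratio = (cullet mass / total batch mass) * 100
  Ratio = 463 / 1487 * 100 = 31.14%

31.14%


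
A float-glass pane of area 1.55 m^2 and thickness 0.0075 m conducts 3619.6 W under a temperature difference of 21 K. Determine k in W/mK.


Fourier's law rearranged: k = Q * t / (A * dT)
  Numerator = 3619.6 * 0.0075 = 27.147
  Denominator = 1.55 * 21 = 32.55
  k = 27.147 / 32.55 = 0.834 W/mK

0.834 W/mK


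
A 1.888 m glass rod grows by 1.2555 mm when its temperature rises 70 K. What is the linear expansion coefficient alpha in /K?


Rearrange dL = alpha * L0 * dT for alpha:
  alpha = dL / (L0 * dT)
  alpha = (1.2555 / 1000) / (1.888 * 70) = 0.0000095 /K = 9.5 x 10^-6 /K

9.5 x 10^-6 /K


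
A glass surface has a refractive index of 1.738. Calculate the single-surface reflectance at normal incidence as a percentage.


Fresnel reflectance at normal incidence:
  R = ((n - 1)/(n + 1))^2
  (n - 1)/(n + 1) = (1.738 - 1)/(1.738 + 1) = 0.26954
  R = 0.26954^2 = 0.0726518
  R(%) = 0.0726518 * 100 = 7.265%

7.265%


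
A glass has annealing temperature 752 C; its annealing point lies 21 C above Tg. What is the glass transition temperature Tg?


Rearrange T_anneal = Tg + offset for Tg:
  Tg = T_anneal - offset = 752 - 21 = 731 C

731 C


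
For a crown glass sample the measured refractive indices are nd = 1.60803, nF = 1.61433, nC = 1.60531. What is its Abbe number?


Abbe number formula: Vd = (nd - 1) / (nF - nC)
  nd - 1 = 1.60803 - 1 = 0.60803
  nF - nC = 1.61433 - 1.60531 = 0.00902
  Vd = 0.60803 / 0.00902 = 67.41

67.41


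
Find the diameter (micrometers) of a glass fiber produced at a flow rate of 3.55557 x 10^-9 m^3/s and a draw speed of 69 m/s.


Cross-sectional area from continuity:
  A = Q / v = 3.55557 x 10^-9 / 69 = 5.153 x 10^-11 m^2
Diameter from circular cross-section:
  d = sqrt(4A / pi) * 10^6 (m -> um)
  d = sqrt(4 * 5.153 x 10^-11 / pi) * 10^6 = 8.1 um

8.1 um


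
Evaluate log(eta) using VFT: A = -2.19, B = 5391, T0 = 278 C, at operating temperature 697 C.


VFT equation: log(eta) = A + B / (T - T0)
  T - T0 = 697 - 278 = 419
  B / (T - T0) = 5391 / 419 = 12.866
  log(eta) = -2.19 + 12.866 = 10.676

10.676


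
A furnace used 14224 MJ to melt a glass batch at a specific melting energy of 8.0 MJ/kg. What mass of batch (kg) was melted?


Rearrange E = m * s for m:
  m = E / s
  m = 14224 / 8.0 = 1778.0 kg

1778.0 kg


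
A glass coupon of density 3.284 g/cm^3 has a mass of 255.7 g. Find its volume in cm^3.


Rearrange rho = m / V:
  V = m / rho
  V = 255.7 / 3.284 = 77.862 cm^3

77.862 cm^3


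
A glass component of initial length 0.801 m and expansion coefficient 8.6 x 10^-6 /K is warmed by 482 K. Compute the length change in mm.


Thermal expansion formula: dL = alpha * L0 * dT
  dL = (8.6 x 10^-6) * 0.801 * 482 = 0.00332031 m
Convert to mm: 0.00332031 * 1000 = 3.3203 mm

3.3203 mm


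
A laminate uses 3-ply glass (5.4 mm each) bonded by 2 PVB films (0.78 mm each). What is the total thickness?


Total thickness = glass contribution + PVB contribution
  Glass: 3 * 5.4 = 16.2 mm
  PVB: 2 * 0.78 = 1.56 mm
  Total = 16.2 + 1.56 = 17.76 mm

17.76 mm


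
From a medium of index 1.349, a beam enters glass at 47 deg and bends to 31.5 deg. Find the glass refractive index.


Apply Snell's law: n1 * sin(theta1) = n2 * sin(theta2)
  n2 = n1 * sin(theta1) / sin(theta2)
  sin(47) = 0.731354
  sin(31.5) = 0.522499
  n2 = 1.349 * 0.731354 / 0.522499 = 1.8882

1.8882


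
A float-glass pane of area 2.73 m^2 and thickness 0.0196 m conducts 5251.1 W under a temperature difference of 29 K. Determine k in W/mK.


Fourier's law rearranged: k = Q * t / (A * dT)
  Numerator = 5251.1 * 0.0196 = 102.92156
  Denominator = 2.73 * 29 = 79.17
  k = 102.92156 / 79.17 = 1.3 W/mK

1.3 W/mK


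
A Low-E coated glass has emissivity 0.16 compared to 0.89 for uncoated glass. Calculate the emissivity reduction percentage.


Percentage reduction = (1 - coated/uncoated) * 100
  Ratio = 0.16 / 0.89 = 0.1798
  Reduction = (1 - 0.1798) * 100 = 82.0%

82.0%


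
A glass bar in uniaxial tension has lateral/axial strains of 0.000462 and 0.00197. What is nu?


Poisson's ratio: nu = lateral strain / axial strain
  nu = 0.000462 / 0.00197 = 0.2345

0.2345


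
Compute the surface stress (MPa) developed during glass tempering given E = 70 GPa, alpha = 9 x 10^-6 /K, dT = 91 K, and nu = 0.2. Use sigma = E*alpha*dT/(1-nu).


Tempering stress: sigma = E * alpha * dT / (1 - nu)
  E (MPa) = 70 * 1000 = 70000
  Numerator = 70000 * (9 x 10^-6) * 91 = 57.33
  Denominator = 1 - 0.2 = 0.8
  sigma = 57.33 / 0.8 = 71.7 MPa

71.7 MPa


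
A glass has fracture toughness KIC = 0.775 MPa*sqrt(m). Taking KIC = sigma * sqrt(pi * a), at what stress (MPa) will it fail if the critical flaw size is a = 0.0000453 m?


Rearrange KIC = sigma * sqrt(pi * a):
  sigma = KIC / sqrt(pi * a)
  sqrt(pi * 0.0000453) = 0.01193
  sigma = 0.775 / 0.01193 = 64.96 MPa

64.96 MPa


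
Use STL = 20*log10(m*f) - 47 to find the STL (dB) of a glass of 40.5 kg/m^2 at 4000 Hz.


Mass law: STL = 20 * log10(m * f) - 47
  m * f = 40.5 * 4000 = 162000
  log10(162000) = 5.20952
  STL = 20 * 5.20952 - 47 = 104.1904 - 47 = 57.2 dB

57.2 dB


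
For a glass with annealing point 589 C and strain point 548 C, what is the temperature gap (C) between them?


Gap = T_anneal - T_strain:
  gap = 589 - 548 = 41 C

41 C


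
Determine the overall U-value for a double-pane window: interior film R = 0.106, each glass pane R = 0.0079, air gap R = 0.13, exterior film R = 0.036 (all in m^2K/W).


Total thermal resistance (series):
  R_total = R_in + R_glass + R_air + R_glass + R_out
  R_total = 0.106 + 0.0079 + 0.13 + 0.0079 + 0.036 = 0.2878 m^2K/W
U-value = 1 / R_total = 1 / 0.2878 = 3.475 W/m^2K

3.475 W/m^2K


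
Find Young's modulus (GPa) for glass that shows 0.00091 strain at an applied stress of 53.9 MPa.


Young's modulus: E = stress / strain
  E = 53.9 MPa / 0.00091 = 59230.77 MPa
Convert to GPa: 59230.77 / 1000 = 59.23 GPa

59.23 GPa


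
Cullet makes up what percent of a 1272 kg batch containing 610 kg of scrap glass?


Cullet ratio = (cullet mass / total batch mass) * 100
  Ratio = 610 / 1272 * 100 = 47.96%

47.96%


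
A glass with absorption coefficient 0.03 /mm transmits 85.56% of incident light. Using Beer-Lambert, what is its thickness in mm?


Rearrange T = exp(-alpha * thickness):
  thickness = -ln(T) / alpha
  T = 85.56/100 = 0.8556
  ln(T) = -0.15595
  -ln(T) = 0.15595
  thickness = 0.15595 / 0.03 = 5.2 mm

5.2 mm


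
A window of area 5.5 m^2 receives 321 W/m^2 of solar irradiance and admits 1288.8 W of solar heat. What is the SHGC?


Rearrange Q = Area * SHGC * Irradiance:
  SHGC = Q / (Area * Irradiance)
  SHGC = 1288.8 / (5.5 * 321) = 0.73

0.73


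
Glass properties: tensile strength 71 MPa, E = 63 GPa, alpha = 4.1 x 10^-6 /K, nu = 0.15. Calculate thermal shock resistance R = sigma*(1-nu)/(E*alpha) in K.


Thermal shock resistance: R = sigma * (1 - nu) / (E * alpha)
  Numerator = 71 * (1 - 0.15) = 60.35
  Denominator = 63 * 1000 * (4.1 x 10^-6) = 0.2583
  R = 60.35 / 0.2583 = 233.6 K

233.6 K


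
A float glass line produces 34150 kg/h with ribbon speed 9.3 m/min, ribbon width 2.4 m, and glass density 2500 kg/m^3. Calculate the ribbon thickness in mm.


Ribbon cross-section from mass balance:
  Volume rate = throughput / density = 34150 / 2500 = 13.66 m^3/h
  thickness = volume rate / (speed * 60 * width), i.e.
  thickness = throughput / (60 * speed * width * density) * 1000
  thickness = 34150 / (60 * 9.3 * 2.4 * 2500) * 1000 = 10.2 mm

10.2 mm


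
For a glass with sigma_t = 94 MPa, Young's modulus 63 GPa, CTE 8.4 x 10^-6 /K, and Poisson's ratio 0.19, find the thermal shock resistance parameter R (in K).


Thermal shock resistance: R = sigma * (1 - nu) / (E * alpha)
  Numerator = 94 * (1 - 0.19) = 76.14
  Denominator = 63 * 1000 * (8.4 x 10^-6) = 0.5292
  R = 76.14 / 0.5292 = 143.9 K

143.9 K


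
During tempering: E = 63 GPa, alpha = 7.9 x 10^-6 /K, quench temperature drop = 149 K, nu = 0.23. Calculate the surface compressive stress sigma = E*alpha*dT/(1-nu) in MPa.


Tempering stress: sigma = E * alpha * dT / (1 - nu)
  E (MPa) = 63 * 1000 = 63000
  Numerator = 63000 * (7.9 x 10^-6) * 149 = 74.1573
  Denominator = 1 - 0.23 = 0.77
  sigma = 74.1573 / 0.77 = 96.3 MPa

96.3 MPa


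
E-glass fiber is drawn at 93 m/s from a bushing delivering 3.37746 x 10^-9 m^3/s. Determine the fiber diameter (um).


Cross-sectional area from continuity:
  A = Q / v = 3.37746 x 10^-9 / 93 = 3.631677 x 10^-11 m^2
Diameter from circular cross-section:
  d = sqrt(4A / pi) * 10^6 (m -> um)
  d = sqrt(4 * 3.631677 x 10^-11 / pi) * 10^6 = 6.8 um

6.8 um


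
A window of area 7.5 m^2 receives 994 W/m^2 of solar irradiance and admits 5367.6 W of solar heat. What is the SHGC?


Rearrange Q = Area * SHGC * Irradiance:
  SHGC = Q / (Area * Irradiance)
  SHGC = 5367.6 / (7.5 * 994) = 0.72

0.72


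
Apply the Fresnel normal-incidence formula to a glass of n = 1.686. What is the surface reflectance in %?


Fresnel reflectance at normal incidence:
  R = ((n - 1)/(n + 1))^2
  (n - 1)/(n + 1) = (1.686 - 1)/(1.686 + 1) = 0.255398
  R = 0.255398^2 = 0.0652281
  R(%) = 0.0652281 * 100 = 6.523%

6.523%


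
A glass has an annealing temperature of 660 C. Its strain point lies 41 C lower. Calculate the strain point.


Strain point = annealing point - difference:
  T_strain = 660 - 41 = 619 C

619 C


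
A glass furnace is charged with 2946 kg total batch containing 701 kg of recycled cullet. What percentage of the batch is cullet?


Cullet ratio = (cullet mass / total batch mass) * 100
  Ratio = 701 / 2946 * 100 = 23.79%

23.79%


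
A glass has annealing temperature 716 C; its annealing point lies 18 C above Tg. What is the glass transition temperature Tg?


Rearrange T_anneal = Tg + offset for Tg:
  Tg = T_anneal - offset = 716 - 18 = 698 C

698 C


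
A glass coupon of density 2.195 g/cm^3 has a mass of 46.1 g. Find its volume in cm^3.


Rearrange rho = m / V:
  V = m / rho
  V = 46.1 / 2.195 = 21.002 cm^3

21.002 cm^3


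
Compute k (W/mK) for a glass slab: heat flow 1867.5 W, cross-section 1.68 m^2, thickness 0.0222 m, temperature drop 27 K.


Fourier's law rearranged: k = Q * t / (A * dT)
  Numerator = 1867.5 * 0.0222 = 41.4585
  Denominator = 1.68 * 27 = 45.36
  k = 41.4585 / 45.36 = 0.914 W/mK

0.914 W/mK


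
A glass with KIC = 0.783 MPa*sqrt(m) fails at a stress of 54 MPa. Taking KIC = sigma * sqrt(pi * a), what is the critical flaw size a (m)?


Rearrange KIC = sigma * sqrt(pi * a):
  sqrt(pi * a) = KIC / sigma
  sqrt(pi * a) = 0.783 / 54 = 0.0145
  a = (KIC / sigma)^2 / pi
  a = 0.0145^2 / pi = 0.0000669 m

0.0000669 m


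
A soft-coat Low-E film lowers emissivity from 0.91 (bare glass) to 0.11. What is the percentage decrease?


Percentage reduction = (1 - coated/uncoated) * 100
  Ratio = 0.11 / 0.91 = 0.1209
  Reduction = (1 - 0.1209) * 100 = 87.9%

87.9%


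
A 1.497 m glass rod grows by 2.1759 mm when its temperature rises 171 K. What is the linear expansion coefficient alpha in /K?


Rearrange dL = alpha * L0 * dT for alpha:
  alpha = dL / (L0 * dT)
  alpha = (2.1759 / 1000) / (1.497 * 171) = 0.0000085 /K = 8.5 x 10^-6 /K

8.5 x 10^-6 /K


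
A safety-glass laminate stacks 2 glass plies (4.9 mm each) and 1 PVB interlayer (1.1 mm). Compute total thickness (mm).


Total thickness = glass contribution + PVB contribution
  Glass: 2 * 4.9 = 9.8 mm
  PVB: 1 * 1.1 = 1.1 mm
  Total = 9.8 + 1.1 = 10.9 mm

10.9 mm


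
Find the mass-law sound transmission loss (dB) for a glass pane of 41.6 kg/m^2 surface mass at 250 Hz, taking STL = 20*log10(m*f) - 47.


Mass law: STL = 20 * log10(m * f) - 47
  m * f = 41.6 * 250 = 10400
  log10(10400) = 4.01703
  STL = 20 * 4.01703 - 47 = 80.3406 - 47 = 33.3 dB

33.3 dB


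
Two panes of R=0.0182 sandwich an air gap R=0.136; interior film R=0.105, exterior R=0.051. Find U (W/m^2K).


Total thermal resistance (series):
  R_total = R_in + R_glass + R_air + R_glass + R_out
  R_total = 0.105 + 0.0182 + 0.136 + 0.0182 + 0.051 = 0.3284 m^2K/W
U-value = 1 / R_total = 1 / 0.3284 = 3.045 W/m^2K

3.045 W/m^2K


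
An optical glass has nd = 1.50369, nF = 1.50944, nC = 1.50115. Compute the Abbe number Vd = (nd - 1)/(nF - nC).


Abbe number formula: Vd = (nd - 1) / (nF - nC)
  nd - 1 = 1.50369 - 1 = 0.50369
  nF - nC = 1.50944 - 1.50115 = 0.00829
  Vd = 0.50369 / 0.00829 = 60.76

60.76


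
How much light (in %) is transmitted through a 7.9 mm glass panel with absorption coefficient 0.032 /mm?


Beer-Lambert law: T = exp(-alpha * thickness)
  exponent = -0.032 * 7.9 = -0.2528
  T = exp(-0.2528) = 0.7766
  Percentage = 0.7766 * 100 = 77.66%

77.66%


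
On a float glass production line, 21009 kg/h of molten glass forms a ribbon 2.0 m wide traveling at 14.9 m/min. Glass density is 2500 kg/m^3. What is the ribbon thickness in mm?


Ribbon cross-section from mass balance:
  Volume rate = throughput / density = 21009 / 2500 = 8.4036 m^3/h
  thickness = volume rate / (speed * 60 * width), i.e.
  thickness = throughput / (60 * speed * width * density) * 1000
  thickness = 21009 / (60 * 14.9 * 2.0 * 2500) * 1000 = 4.7 mm

4.7 mm


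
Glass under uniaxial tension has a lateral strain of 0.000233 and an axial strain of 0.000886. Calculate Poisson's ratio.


Poisson's ratio: nu = lateral strain / axial strain
  nu = 0.000233 / 0.000886 = 0.263

0.263


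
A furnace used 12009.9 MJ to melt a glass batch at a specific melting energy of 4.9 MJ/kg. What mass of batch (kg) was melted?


Rearrange E = m * s for m:
  m = E / s
  m = 12009.9 / 4.9 = 2451.0 kg

2451.0 kg


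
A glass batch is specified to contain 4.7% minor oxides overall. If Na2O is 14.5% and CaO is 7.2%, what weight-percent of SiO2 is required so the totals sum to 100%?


Known pieces sum to 100%:
  SiO2 = 100 - (others + Na2O + CaO)
  SiO2 = 100 - (4.7 + 14.5 + 7.2) = 73.6%

73.6%


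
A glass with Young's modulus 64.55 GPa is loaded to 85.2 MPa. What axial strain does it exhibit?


Rearrange E = sigma / epsilon:
  epsilon = sigma / E
  E (MPa) = 64.55 * 1000 = 64550
  epsilon = 85.2 / 64550 = 0.00132

0.00132


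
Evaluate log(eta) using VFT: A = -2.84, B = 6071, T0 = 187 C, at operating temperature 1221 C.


VFT equation: log(eta) = A + B / (T - T0)
  T - T0 = 1221 - 187 = 1034
  B / (T - T0) = 6071 / 1034 = 5.871
  log(eta) = -2.84 + 5.871 = 3.031

3.031


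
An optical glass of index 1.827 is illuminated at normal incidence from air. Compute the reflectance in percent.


Fresnel reflectance at normal incidence:
  R = ((n - 1)/(n + 1))^2
  (n - 1)/(n + 1) = (1.827 - 1)/(1.827 + 1) = 0.292536
  R = 0.292536^2 = 0.0855773
  R(%) = 0.0855773 * 100 = 8.558%

8.558%


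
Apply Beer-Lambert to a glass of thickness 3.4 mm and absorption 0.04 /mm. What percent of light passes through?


Beer-Lambert law: T = exp(-alpha * thickness)
  exponent = -0.04 * 3.4 = -0.136
  T = exp(-0.136) = 0.8728
  Percentage = 0.8728 * 100 = 87.28%

87.28%


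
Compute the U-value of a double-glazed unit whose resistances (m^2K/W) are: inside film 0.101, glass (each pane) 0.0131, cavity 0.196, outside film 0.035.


Total thermal resistance (series):
  R_total = R_in + R_glass + R_air + R_glass + R_out
  R_total = 0.101 + 0.0131 + 0.196 + 0.0131 + 0.035 = 0.3582 m^2K/W
U-value = 1 / R_total = 1 / 0.3582 = 2.792 W/m^2K

2.792 W/m^2K


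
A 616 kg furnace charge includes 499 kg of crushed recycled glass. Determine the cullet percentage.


Cullet ratio = (cullet mass / total batch mass) * 100
  Ratio = 499 / 616 * 100 = 81.01%

81.01%


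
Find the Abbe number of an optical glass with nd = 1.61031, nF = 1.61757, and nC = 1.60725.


Abbe number formula: Vd = (nd - 1) / (nF - nC)
  nd - 1 = 1.61031 - 1 = 0.61031
  nF - nC = 1.61757 - 1.60725 = 0.01032
  Vd = 0.61031 / 0.01032 = 59.14

59.14


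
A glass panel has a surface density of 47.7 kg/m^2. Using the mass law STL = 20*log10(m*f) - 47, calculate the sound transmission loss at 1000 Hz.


Mass law: STL = 20 * log10(m * f) - 47
  m * f = 47.7 * 1000 = 47700
  log10(47700) = 4.67852
  STL = 20 * 4.67852 - 47 = 93.5704 - 47 = 46.6 dB

46.6 dB


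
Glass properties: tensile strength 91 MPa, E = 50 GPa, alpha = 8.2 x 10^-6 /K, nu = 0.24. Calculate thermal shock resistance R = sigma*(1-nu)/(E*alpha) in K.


Thermal shock resistance: R = sigma * (1 - nu) / (E * alpha)
  Numerator = 91 * (1 - 0.24) = 69.16
  Denominator = 50 * 1000 * (8.2 x 10^-6) = 0.41
  R = 69.16 / 0.41 = 168.7 K

168.7 K


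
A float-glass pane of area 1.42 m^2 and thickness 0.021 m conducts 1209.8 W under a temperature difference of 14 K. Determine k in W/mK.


Fourier's law rearranged: k = Q * t / (A * dT)
  Numerator = 1209.8 * 0.021 = 25.4058
  Denominator = 1.42 * 14 = 19.88
  k = 25.4058 / 19.88 = 1.278 W/mK

1.278 W/mK


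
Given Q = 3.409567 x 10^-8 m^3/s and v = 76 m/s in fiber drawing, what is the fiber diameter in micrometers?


Cross-sectional area from continuity:
  A = Q / v = 3.409567 x 10^-8 / 76 = 4.486272 x 10^-10 m^2
Diameter from circular cross-section:
  d = sqrt(4A / pi) * 10^6 (m -> um)
  d = sqrt(4 * 4.486272 x 10^-10 / pi) * 10^6 = 23.9 um

23.9 um


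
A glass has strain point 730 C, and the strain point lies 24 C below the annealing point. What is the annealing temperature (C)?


T_anneal = T_strain + gap:
  T_anneal = 730 + 24 = 754 C

754 C


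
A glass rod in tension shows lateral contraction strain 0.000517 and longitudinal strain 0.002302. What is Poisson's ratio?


Poisson's ratio: nu = lateral strain / axial strain
  nu = 0.000517 / 0.002302 = 0.2246

0.2246


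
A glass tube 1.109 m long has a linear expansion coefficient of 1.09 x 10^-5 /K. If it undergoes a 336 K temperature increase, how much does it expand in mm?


Thermal expansion formula: dL = alpha * L0 * dT
  dL = (1.09 x 10^-5) * 1.109 * 336 = 0.0040616 m
Convert to mm: 0.0040616 * 1000 = 4.0616 mm

4.0616 mm


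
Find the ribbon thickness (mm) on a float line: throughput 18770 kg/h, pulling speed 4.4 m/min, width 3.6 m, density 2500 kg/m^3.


Ribbon cross-section from mass balance:
  Volume rate = throughput / density = 18770 / 2500 = 7.508 m^3/h
  thickness = volume rate / (speed * 60 * width), i.e.
  thickness = throughput / (60 * speed * width * density) * 1000
  thickness = 18770 / (60 * 4.4 * 3.6 * 2500) * 1000 = 7.9 mm

7.9 mm


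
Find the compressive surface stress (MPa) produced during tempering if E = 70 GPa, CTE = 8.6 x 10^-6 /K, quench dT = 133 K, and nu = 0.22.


Tempering stress: sigma = E * alpha * dT / (1 - nu)
  E (MPa) = 70 * 1000 = 70000
  Numerator = 70000 * (8.6 x 10^-6) * 133 = 80.066
  Denominator = 1 - 0.22 = 0.78
  sigma = 80.066 / 0.78 = 102.6 MPa

102.6 MPa


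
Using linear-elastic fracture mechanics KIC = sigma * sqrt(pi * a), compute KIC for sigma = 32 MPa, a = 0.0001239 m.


Fracture toughness: KIC = sigma * sqrt(pi * a)
  pi * a = pi * 0.0001239 = 0.000389243
  sqrt(pi * a) = 0.019729
  KIC = 32 * 0.019729 = 0.631 MPa*sqrt(m)

0.631 MPa*sqrt(m)


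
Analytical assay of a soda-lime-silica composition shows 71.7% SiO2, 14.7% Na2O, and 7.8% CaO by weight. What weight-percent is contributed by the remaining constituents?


Sum the three major oxides:
  SiO2 + Na2O + CaO = 71.7 + 14.7 + 7.8 = 94.2%
Subtract from 100%:
  Others = 100 - 94.2 = 5.8%

5.8%


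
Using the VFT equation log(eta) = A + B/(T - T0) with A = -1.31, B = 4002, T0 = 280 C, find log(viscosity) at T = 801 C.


VFT equation: log(eta) = A + B / (T - T0)
  T - T0 = 801 - 280 = 521
  B / (T - T0) = 4002 / 521 = 7.681
  log(eta) = -1.31 + 7.681 = 6.371

6.371


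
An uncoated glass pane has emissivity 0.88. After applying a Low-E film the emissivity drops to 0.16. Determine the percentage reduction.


Percentage reduction = (1 - coated/uncoated) * 100
  Ratio = 0.16 / 0.88 = 0.1818
  Reduction = (1 - 0.1818) * 100 = 81.8%

81.8%


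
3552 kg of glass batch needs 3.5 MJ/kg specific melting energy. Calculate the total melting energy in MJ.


Total energy = mass * specific energy
  E = 3552 * 3.5 = 12432 MJ

12432 MJ


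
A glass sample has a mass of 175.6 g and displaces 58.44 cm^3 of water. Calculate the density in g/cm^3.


Use the definition of density:
  rho = mass / volume
  rho = 175.6 / 58.44 = 3.005 g/cm^3

3.005 g/cm^3


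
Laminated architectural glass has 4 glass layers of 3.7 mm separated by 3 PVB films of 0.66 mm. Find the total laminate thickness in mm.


Total thickness = glass contribution + PVB contribution
  Glass: 4 * 3.7 = 14.8 mm
  PVB: 3 * 0.66 = 1.98 mm
  Total = 14.8 + 1.98 = 16.78 mm

16.78 mm


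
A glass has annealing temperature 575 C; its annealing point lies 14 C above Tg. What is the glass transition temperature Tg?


Rearrange T_anneal = Tg + offset for Tg:
  Tg = T_anneal - offset = 575 - 14 = 561 C

561 C


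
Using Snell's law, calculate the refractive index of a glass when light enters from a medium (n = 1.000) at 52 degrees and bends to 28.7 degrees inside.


Apply Snell's law: n1 * sin(theta1) = n2 * sin(theta2)
  n2 = n1 * sin(theta1) / sin(theta2)
  sin(52) = 0.788011
  sin(28.7) = 0.480223
  n2 = 1.000 * 0.788011 / 0.480223 = 1.6409

1.6409


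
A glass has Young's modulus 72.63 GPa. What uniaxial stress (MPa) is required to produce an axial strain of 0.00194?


Rearrange E = sigma / epsilon:
  sigma = E * epsilon
  E (MPa) = 72.63 * 1000 = 72630
  sigma = 72630 * 0.00194 = 140.9 MPa

140.9 MPa


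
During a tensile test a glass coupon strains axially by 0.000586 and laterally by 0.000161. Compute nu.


Poisson's ratio: nu = lateral strain / axial strain
  nu = 0.000161 / 0.000586 = 0.2747

0.2747


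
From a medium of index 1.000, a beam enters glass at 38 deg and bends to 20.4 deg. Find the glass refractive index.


Apply Snell's law: n1 * sin(theta1) = n2 * sin(theta2)
  n2 = n1 * sin(theta1) / sin(theta2)
  sin(38) = 0.615661
  sin(20.4) = 0.348572
  n2 = 1.000 * 0.615661 / 0.348572 = 1.7662

1.7662


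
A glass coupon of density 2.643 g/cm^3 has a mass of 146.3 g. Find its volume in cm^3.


Rearrange rho = m / V:
  V = m / rho
  V = 146.3 / 2.643 = 55.354 cm^3

55.354 cm^3


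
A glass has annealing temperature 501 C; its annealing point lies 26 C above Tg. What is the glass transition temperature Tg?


Rearrange T_anneal = Tg + offset for Tg:
  Tg = T_anneal - offset = 501 - 26 = 475 C

475 C
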